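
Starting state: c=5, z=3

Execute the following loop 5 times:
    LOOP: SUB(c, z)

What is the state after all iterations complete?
c=-10, z=3

Iteration trace:
Start: c=5, z=3
After iteration 1: c=2, z=3
After iteration 2: c=-1, z=3
After iteration 3: c=-4, z=3
After iteration 4: c=-7, z=3
After iteration 5: c=-10, z=3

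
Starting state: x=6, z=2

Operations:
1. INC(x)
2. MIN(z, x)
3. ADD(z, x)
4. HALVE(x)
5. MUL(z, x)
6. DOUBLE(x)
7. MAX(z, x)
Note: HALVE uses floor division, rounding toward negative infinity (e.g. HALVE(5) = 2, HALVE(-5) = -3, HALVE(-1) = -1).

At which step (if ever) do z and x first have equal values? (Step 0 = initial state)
Never

z and x never become equal during execution.

Comparing values at each step:
Initial: z=2, x=6
After step 1: z=2, x=7
After step 2: z=2, x=7
After step 3: z=9, x=7
After step 4: z=9, x=3
After step 5: z=27, x=3
After step 6: z=27, x=6
After step 7: z=27, x=6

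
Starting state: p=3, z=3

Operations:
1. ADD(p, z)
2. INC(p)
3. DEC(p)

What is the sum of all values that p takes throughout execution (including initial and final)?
22

Values of p at each step:
Initial: p = 3
After step 1: p = 6
After step 2: p = 7
After step 3: p = 6
Sum = 3 + 6 + 7 + 6 = 22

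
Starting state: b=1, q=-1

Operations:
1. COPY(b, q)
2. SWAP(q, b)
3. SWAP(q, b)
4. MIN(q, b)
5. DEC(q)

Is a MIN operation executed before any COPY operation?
No

First MIN: step 4
First COPY: step 1
Since 4 > 1, COPY comes first.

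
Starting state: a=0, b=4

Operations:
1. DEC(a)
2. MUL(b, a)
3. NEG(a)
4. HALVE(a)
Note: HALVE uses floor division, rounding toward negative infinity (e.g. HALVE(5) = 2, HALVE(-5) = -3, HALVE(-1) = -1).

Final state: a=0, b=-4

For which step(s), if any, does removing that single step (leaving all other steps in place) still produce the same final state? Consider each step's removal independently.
None - removing any single step changes the final result

Testing removal of each single step:
Without step 1: final = a=0, b=0 (different)
Without step 2: final = a=0, b=4 (different)
Without step 3: final = a=-1, b=-4 (different)
Without step 4: final = a=1, b=-4 (different)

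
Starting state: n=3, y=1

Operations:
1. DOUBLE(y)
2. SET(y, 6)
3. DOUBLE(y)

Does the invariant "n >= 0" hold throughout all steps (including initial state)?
Yes

The invariant holds at every step.

State at each step:
Initial: n=3, y=1
After step 1: n=3, y=2
After step 2: n=3, y=6
After step 3: n=3, y=12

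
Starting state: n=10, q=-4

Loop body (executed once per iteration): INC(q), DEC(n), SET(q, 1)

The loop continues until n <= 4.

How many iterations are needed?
6

Tracing iterations:
Initial: n=10, q=-4
After iteration 1: n=9, q=1
After iteration 2: n=8, q=1
After iteration 3: n=7, q=1
After iteration 4: n=6, q=1
After iteration 5: n=5, q=1
After iteration 6: n=4, q=1
n <= 4 now holds, so the loop exits after 6 iterations.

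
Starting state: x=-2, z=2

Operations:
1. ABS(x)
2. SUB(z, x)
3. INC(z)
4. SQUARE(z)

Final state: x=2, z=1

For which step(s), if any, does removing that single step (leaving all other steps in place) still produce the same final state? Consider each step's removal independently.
Step(s) 4

Testing removal of each single step:
Without step 1: final = x=-2, z=25 (different)
Without step 2: final = x=2, z=9 (different)
Without step 3: final = x=2, z=0 (different)
Without step 4: final = x=2, z=1 (same)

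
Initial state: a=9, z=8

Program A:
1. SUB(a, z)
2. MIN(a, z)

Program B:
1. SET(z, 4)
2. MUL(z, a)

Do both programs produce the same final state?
No

Program A final state: a=1, z=8
Program B final state: a=9, z=36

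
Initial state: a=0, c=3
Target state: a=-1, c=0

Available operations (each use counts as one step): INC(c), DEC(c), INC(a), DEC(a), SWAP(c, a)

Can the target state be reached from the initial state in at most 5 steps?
Yes

Path (4 steps): DEC(c) → DEC(c) → DEC(c) → DEC(a)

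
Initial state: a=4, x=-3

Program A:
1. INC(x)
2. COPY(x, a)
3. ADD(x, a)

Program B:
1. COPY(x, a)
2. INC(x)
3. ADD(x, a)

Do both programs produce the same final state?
No

Program A final state: a=4, x=8
Program B final state: a=4, x=9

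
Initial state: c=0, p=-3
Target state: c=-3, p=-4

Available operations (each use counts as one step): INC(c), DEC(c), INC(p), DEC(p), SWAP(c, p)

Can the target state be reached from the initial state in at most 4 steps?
Yes

Path (4 steps): DEC(c) → DEC(c) → DEC(c) → DEC(p)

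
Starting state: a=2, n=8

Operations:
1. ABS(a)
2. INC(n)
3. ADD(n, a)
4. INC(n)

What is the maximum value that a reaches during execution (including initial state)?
2

Values of a at each step:
Initial: a = 2 ← maximum
After step 1: a = 2
After step 2: a = 2
After step 3: a = 2
After step 4: a = 2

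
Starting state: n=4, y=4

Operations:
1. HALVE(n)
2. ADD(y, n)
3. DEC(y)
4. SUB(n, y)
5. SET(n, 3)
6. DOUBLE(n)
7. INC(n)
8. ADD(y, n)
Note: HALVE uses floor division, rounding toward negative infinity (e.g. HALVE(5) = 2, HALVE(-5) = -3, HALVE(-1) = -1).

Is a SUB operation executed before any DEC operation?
No

First SUB: step 4
First DEC: step 3
Since 4 > 3, DEC comes first.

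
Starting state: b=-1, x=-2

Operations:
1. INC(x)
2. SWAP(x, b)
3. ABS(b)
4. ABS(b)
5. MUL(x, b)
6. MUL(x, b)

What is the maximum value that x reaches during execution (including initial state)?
-1

Values of x at each step:
Initial: x = -2
After step 1: x = -1 ← maximum
After step 2: x = -1
After step 3: x = -1
After step 4: x = -1
After step 5: x = -1
After step 6: x = -1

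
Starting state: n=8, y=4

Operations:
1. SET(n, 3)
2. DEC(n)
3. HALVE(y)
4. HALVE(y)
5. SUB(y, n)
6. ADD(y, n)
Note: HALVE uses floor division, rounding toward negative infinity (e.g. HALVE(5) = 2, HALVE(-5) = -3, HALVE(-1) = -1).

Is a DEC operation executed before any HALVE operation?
Yes

First DEC: step 2
First HALVE: step 3
Since 2 < 3, DEC comes first.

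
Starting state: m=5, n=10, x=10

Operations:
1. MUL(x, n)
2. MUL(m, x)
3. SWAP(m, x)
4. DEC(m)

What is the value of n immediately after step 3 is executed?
n = 10

Tracing n through execution:
Initial: n = 10
After step 1 (MUL(x, n)): n = 10
After step 2 (MUL(m, x)): n = 10
After step 3 (SWAP(m, x)): n = 10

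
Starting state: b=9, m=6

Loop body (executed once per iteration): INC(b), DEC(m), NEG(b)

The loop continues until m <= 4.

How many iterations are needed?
2

Tracing iterations:
Initial: b=9, m=6
After iteration 1: b=-10, m=5
After iteration 2: b=9, m=4
m <= 4 now holds, so the loop exits after 2 iterations.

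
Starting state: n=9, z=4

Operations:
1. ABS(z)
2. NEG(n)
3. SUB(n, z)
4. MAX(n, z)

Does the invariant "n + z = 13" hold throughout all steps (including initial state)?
No, violated after step 2

The invariant is violated after step 2.

State at each step:
Initial: n=9, z=4
After step 1: n=9, z=4
After step 2: n=-9, z=4
After step 3: n=-13, z=4
After step 4: n=4, z=4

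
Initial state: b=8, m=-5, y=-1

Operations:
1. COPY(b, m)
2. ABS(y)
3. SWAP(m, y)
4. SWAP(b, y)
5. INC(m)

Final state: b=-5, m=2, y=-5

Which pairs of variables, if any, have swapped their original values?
None

Comparing initial and final values:
b: 8 → -5
y: -1 → -5
m: -5 → 2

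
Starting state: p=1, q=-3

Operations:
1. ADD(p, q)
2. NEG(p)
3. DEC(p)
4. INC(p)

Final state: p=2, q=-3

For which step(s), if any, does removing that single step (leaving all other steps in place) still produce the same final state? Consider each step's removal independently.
None - removing any single step changes the final result

Testing removal of each single step:
Without step 1: final = p=-1, q=-3 (different)
Without step 2: final = p=-2, q=-3 (different)
Without step 3: final = p=3, q=-3 (different)
Without step 4: final = p=1, q=-3 (different)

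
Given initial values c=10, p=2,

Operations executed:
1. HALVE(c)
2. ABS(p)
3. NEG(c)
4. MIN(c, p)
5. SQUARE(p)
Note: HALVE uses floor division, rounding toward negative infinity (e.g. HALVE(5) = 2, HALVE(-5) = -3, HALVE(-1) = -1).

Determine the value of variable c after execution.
c = -5

Tracing execution:
Step 1: HALVE(c) → c = 5
Step 2: ABS(p) → c = 5
Step 3: NEG(c) → c = -5
Step 4: MIN(c, p) → c = -5
Step 5: SQUARE(p) → c = -5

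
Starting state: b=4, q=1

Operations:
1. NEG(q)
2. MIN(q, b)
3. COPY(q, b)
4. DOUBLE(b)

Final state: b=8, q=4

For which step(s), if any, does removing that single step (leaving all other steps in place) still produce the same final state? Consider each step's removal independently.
Step(s) 1, 2

Testing removal of each single step:
Without step 1: final = b=8, q=4 (same)
Without step 2: final = b=8, q=4 (same)
Without step 3: final = b=8, q=-1 (different)
Without step 4: final = b=4, q=4 (different)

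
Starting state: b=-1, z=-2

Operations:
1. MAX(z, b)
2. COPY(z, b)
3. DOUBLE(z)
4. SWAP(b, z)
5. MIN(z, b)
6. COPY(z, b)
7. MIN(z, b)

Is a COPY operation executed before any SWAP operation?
Yes

First COPY: step 2
First SWAP: step 4
Since 2 < 4, COPY comes first.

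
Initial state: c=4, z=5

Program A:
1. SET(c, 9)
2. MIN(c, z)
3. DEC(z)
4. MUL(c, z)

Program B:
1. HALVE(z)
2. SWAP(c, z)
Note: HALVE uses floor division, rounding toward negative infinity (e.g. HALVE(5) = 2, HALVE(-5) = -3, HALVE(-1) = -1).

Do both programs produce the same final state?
No

Program A final state: c=20, z=4
Program B final state: c=2, z=4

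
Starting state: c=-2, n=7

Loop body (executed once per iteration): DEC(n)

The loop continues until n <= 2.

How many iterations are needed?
5

Tracing iterations:
Initial: c=-2, n=7
After iteration 1: c=-2, n=6
After iteration 2: c=-2, n=5
After iteration 3: c=-2, n=4
After iteration 4: c=-2, n=3
After iteration 5: c=-2, n=2
n <= 2 now holds, so the loop exits after 5 iterations.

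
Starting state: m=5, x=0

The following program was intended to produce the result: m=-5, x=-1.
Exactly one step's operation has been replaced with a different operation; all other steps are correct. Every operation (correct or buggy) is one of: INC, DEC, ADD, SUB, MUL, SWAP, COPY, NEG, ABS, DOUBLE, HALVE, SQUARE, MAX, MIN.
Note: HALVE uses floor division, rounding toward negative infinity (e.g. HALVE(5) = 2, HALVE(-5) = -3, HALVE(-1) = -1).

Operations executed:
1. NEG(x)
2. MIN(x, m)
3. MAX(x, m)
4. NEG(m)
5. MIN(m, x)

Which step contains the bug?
Step 3

Trace with buggy code:
Initial: m=5, x=0
After step 1: m=5, x=0
After step 2: m=5, x=0
After step 3: m=5, x=5
After step 4: m=-5, x=5
After step 5: m=-5, x=5
Actual final m=-5, x=5 ≠ expected m=-5, x=-1.
Step 3 is the only position where a single-operation replacement can produce the expected result.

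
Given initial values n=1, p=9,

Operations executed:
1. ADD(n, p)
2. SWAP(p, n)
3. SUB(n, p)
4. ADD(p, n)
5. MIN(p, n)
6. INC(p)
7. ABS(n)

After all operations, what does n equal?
n = 1

Tracing execution:
Step 1: ADD(n, p) → n = 10
Step 2: SWAP(p, n) → n = 9
Step 3: SUB(n, p) → n = -1
Step 4: ADD(p, n) → n = -1
Step 5: MIN(p, n) → n = -1
Step 6: INC(p) → n = -1
Step 7: ABS(n) → n = 1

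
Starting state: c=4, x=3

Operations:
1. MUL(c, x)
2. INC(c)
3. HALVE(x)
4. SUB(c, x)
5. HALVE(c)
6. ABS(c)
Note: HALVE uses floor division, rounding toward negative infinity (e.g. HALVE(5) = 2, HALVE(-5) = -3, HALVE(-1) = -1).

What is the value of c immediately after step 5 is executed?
c = 6

Tracing c through execution:
Initial: c = 4
After step 1 (MUL(c, x)): c = 12
After step 2 (INC(c)): c = 13
After step 3 (HALVE(x)): c = 13
After step 4 (SUB(c, x)): c = 12
After step 5 (HALVE(c)): c = 6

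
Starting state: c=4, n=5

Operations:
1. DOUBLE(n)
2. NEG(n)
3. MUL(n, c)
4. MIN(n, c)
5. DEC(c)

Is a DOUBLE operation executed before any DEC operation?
Yes

First DOUBLE: step 1
First DEC: step 5
Since 1 < 5, DOUBLE comes first.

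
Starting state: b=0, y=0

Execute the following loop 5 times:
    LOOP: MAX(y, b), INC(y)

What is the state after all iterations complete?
b=0, y=5

Iteration trace:
Start: b=0, y=0
After iteration 1: b=0, y=1
After iteration 2: b=0, y=2
After iteration 3: b=0, y=3
After iteration 4: b=0, y=4
After iteration 5: b=0, y=5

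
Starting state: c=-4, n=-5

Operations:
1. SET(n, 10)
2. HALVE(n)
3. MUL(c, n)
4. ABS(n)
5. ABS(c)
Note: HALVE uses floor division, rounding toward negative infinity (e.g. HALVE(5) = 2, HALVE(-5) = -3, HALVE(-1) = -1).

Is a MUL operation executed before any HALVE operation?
No

First MUL: step 3
First HALVE: step 2
Since 3 > 2, HALVE comes first.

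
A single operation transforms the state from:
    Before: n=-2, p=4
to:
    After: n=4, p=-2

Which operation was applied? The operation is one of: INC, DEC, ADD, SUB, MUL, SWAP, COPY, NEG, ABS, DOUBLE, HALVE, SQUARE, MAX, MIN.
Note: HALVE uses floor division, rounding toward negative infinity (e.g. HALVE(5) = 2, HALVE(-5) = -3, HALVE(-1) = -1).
SWAP(p, n)

Analyzing the change:
Before: n=-2, p=4
After: n=4, p=-2
Variable p changed from 4 to -2
Variable n changed from -2 to 4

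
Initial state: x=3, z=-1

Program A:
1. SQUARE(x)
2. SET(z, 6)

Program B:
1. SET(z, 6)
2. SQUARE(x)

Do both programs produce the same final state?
Yes

Program A final state: x=9, z=6
Program B final state: x=9, z=6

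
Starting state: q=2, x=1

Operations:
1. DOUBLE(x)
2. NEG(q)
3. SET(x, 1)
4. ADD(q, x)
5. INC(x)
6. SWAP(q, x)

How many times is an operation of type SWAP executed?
1

Counting SWAP operations:
Step 6: SWAP(q, x) ← SWAP
Total: 1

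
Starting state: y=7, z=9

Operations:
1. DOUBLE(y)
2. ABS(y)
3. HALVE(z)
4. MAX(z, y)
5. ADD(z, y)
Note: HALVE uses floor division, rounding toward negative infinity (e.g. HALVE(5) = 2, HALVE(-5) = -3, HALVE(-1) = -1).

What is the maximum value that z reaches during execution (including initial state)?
28

Values of z at each step:
Initial: z = 9
After step 1: z = 9
After step 2: z = 9
After step 3: z = 4
After step 4: z = 14
After step 5: z = 28 ← maximum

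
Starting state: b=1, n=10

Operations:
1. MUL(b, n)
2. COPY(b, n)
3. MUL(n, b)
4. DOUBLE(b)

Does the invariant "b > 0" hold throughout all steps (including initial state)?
Yes

The invariant holds at every step.

State at each step:
Initial: b=1, n=10
After step 1: b=10, n=10
After step 2: b=10, n=10
After step 3: b=10, n=100
After step 4: b=20, n=100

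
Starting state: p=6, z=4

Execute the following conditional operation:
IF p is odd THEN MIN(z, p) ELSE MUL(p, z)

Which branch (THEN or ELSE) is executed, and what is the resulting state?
Branch: ELSE, Final state: p=24, z=4

Evaluating condition: p is odd
Condition is False, so ELSE branch executes
After MUL(p, z): p=24, z=4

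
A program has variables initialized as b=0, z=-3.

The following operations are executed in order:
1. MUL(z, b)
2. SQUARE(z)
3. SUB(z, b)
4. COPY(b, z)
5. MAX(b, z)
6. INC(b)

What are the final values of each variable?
{b: 1, z: 0}

Step-by-step execution:
Initial: b=0, z=-3
After step 1 (MUL(z, b)): b=0, z=0
After step 2 (SQUARE(z)): b=0, z=0
After step 3 (SUB(z, b)): b=0, z=0
After step 4 (COPY(b, z)): b=0, z=0
After step 5 (MAX(b, z)): b=0, z=0
After step 6 (INC(b)): b=1, z=0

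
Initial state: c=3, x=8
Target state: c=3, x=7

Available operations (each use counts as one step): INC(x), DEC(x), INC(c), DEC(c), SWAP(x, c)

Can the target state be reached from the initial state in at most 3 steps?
Yes

Path (1 step): DEC(x)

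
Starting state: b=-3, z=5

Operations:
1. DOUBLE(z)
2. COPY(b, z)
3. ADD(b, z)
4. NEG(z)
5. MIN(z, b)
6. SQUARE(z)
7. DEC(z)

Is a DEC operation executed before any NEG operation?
No

First DEC: step 7
First NEG: step 4
Since 7 > 4, NEG comes first.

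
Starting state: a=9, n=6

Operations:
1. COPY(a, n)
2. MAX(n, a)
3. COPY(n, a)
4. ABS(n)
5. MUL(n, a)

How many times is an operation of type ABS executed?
1

Counting ABS operations:
Step 4: ABS(n) ← ABS
Total: 1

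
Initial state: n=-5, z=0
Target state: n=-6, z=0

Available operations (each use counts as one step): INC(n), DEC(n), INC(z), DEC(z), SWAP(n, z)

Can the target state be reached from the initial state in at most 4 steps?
Yes

Path (1 step): DEC(n)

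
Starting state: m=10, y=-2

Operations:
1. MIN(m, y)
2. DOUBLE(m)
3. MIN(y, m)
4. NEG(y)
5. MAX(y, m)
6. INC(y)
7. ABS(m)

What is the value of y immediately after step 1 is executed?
y = -2

Tracing y through execution:
Initial: y = -2
After step 1 (MIN(m, y)): y = -2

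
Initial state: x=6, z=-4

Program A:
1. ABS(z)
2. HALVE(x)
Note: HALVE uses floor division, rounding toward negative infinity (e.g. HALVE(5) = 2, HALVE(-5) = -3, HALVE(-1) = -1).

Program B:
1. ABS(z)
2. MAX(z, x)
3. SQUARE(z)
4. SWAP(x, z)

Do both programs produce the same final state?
No

Program A final state: x=3, z=4
Program B final state: x=36, z=6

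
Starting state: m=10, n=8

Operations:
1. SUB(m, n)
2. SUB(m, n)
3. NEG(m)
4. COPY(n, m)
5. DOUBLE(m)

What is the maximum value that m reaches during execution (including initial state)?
12

Values of m at each step:
Initial: m = 10
After step 1: m = 2
After step 2: m = -6
After step 3: m = 6
After step 4: m = 6
After step 5: m = 12 ← maximum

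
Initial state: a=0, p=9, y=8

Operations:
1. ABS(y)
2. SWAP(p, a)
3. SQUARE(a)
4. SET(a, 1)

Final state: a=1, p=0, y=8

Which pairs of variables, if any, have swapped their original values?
None

Comparing initial and final values:
y: 8 → 8
a: 0 → 1
p: 9 → 0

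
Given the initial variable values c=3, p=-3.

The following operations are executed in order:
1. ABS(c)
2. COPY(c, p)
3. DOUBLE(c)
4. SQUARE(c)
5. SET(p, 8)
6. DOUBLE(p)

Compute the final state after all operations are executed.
{c: 36, p: 16}

Step-by-step execution:
Initial: c=3, p=-3
After step 1 (ABS(c)): c=3, p=-3
After step 2 (COPY(c, p)): c=-3, p=-3
After step 3 (DOUBLE(c)): c=-6, p=-3
After step 4 (SQUARE(c)): c=36, p=-3
After step 5 (SET(p, 8)): c=36, p=8
After step 6 (DOUBLE(p)): c=36, p=16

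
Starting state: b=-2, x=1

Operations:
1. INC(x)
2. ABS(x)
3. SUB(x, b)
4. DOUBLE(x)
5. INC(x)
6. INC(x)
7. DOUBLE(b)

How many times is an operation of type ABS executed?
1

Counting ABS operations:
Step 2: ABS(x) ← ABS
Total: 1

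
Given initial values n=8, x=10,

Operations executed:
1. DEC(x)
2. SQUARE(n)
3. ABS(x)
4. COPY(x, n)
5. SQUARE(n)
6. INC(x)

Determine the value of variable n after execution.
n = 4096

Tracing execution:
Step 1: DEC(x) → n = 8
Step 2: SQUARE(n) → n = 64
Step 3: ABS(x) → n = 64
Step 4: COPY(x, n) → n = 64
Step 5: SQUARE(n) → n = 4096
Step 6: INC(x) → n = 4096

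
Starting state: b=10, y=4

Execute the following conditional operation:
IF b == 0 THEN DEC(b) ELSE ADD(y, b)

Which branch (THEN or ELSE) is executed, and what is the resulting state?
Branch: ELSE, Final state: b=10, y=14

Evaluating condition: b == 0
b = 10
Condition is False, so ELSE branch executes
After ADD(y, b): b=10, y=14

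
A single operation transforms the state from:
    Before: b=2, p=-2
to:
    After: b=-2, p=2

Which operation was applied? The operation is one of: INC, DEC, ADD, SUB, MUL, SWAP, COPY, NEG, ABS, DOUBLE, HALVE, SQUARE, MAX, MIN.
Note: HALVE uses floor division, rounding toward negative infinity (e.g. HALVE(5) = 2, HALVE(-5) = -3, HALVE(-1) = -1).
SWAP(p, b)

Analyzing the change:
Before: b=2, p=-2
After: b=-2, p=2
Variable p changed from -2 to 2
Variable b changed from 2 to -2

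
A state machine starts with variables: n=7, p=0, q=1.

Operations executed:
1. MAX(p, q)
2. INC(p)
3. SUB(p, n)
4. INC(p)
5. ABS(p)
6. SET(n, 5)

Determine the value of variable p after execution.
p = 4

Tracing execution:
Step 1: MAX(p, q) → p = 1
Step 2: INC(p) → p = 2
Step 3: SUB(p, n) → p = -5
Step 4: INC(p) → p = -4
Step 5: ABS(p) → p = 4
Step 6: SET(n, 5) → p = 4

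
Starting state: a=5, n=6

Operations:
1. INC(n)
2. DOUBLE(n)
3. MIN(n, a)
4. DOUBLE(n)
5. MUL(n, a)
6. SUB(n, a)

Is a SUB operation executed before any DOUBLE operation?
No

First SUB: step 6
First DOUBLE: step 2
Since 6 > 2, DOUBLE comes first.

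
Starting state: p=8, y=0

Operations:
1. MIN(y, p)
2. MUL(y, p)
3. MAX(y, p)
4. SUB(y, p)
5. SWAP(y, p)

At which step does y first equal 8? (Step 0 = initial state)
Step 3

Tracing y:
Initial: y = 0
After step 1: y = 0
After step 2: y = 0
After step 3: y = 8 ← first occurrence
After step 4: y = 0
After step 5: y = 8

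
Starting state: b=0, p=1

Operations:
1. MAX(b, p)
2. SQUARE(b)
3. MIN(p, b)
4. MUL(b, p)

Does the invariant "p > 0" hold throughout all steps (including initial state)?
Yes

The invariant holds at every step.

State at each step:
Initial: b=0, p=1
After step 1: b=1, p=1
After step 2: b=1, p=1
After step 3: b=1, p=1
After step 4: b=1, p=1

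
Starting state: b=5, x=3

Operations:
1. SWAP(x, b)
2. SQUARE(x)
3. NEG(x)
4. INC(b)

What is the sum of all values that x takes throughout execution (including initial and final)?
-17

Values of x at each step:
Initial: x = 3
After step 1: x = 5
After step 2: x = 25
After step 3: x = -25
After step 4: x = -25
Sum = 3 + 5 + 25 + -25 + -25 = -17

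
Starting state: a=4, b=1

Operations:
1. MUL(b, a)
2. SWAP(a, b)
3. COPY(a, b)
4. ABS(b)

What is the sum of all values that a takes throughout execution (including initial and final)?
20

Values of a at each step:
Initial: a = 4
After step 1: a = 4
After step 2: a = 4
After step 3: a = 4
After step 4: a = 4
Sum = 4 + 4 + 4 + 4 + 4 = 20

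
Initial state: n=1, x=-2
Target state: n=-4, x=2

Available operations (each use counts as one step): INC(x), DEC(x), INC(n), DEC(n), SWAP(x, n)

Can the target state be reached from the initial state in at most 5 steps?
Yes

Path (4 steps): DEC(x) → DEC(x) → INC(n) → SWAP(x, n)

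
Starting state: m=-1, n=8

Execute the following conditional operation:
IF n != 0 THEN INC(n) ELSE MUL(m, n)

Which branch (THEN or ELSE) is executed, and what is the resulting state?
Branch: THEN, Final state: m=-1, n=9

Evaluating condition: n != 0
n = 8
Condition is True, so THEN branch executes
After INC(n): m=-1, n=9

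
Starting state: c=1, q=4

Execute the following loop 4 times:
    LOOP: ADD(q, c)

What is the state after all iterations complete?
c=1, q=8

Iteration trace:
Start: c=1, q=4
After iteration 1: c=1, q=5
After iteration 2: c=1, q=6
After iteration 3: c=1, q=7
After iteration 4: c=1, q=8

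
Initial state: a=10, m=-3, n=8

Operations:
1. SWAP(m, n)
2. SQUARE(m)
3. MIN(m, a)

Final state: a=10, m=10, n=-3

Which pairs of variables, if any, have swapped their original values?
None

Comparing initial and final values:
m: -3 → 10
n: 8 → -3
a: 10 → 10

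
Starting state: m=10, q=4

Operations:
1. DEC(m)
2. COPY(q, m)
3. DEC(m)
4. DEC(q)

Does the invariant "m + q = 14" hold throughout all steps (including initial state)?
No, violated after step 1

The invariant is violated after step 1.

State at each step:
Initial: m=10, q=4
After step 1: m=9, q=4
After step 2: m=9, q=9
After step 3: m=8, q=9
After step 4: m=8, q=8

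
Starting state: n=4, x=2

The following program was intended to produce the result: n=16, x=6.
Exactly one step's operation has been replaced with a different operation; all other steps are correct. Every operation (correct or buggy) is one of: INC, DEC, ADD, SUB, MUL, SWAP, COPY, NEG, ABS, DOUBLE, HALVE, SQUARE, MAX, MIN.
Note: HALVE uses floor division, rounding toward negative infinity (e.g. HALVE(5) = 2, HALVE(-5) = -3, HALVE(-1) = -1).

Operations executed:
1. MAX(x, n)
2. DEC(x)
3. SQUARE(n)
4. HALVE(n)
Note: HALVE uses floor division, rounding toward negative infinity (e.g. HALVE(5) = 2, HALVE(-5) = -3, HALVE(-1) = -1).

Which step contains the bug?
Step 4

Trace with buggy code:
Initial: n=4, x=2
After step 1: n=4, x=4
After step 2: n=4, x=3
After step 3: n=16, x=3
After step 4: n=8, x=3
Actual final n=8, x=3 ≠ expected n=16, x=6.
Step 4 is the only position where a single-operation replacement can produce the expected result.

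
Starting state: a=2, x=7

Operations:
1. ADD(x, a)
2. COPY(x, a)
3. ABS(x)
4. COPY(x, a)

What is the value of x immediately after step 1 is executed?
x = 9

Tracing x through execution:
Initial: x = 7
After step 1 (ADD(x, a)): x = 9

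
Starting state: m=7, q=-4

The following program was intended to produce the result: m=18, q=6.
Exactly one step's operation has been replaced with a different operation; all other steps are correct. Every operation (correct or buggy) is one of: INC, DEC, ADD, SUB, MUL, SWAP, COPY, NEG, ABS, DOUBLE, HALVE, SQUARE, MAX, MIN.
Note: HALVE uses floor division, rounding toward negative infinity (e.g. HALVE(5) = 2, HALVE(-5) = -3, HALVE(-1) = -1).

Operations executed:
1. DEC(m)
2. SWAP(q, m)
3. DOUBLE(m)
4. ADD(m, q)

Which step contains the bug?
Step 2

Trace with buggy code:
Initial: m=7, q=-4
After step 1: m=6, q=-4
After step 2: m=-4, q=6
After step 3: m=-8, q=6
After step 4: m=-2, q=6
Actual final m=-2, q=6 ≠ expected m=18, q=6.
Step 2 is the only position where a single-operation replacement can produce the expected result.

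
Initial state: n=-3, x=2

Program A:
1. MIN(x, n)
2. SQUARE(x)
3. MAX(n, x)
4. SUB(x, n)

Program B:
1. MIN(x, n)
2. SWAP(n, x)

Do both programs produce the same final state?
No

Program A final state: n=9, x=0
Program B final state: n=-3, x=-3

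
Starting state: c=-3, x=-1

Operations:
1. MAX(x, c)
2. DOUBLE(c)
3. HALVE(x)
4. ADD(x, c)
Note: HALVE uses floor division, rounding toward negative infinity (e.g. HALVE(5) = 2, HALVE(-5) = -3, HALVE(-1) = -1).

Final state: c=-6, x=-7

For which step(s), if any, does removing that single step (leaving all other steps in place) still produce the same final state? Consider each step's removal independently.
Step(s) 1, 3

Testing removal of each single step:
Without step 1: final = c=-6, x=-7 (same)
Without step 2: final = c=-3, x=-4 (different)
Without step 3: final = c=-6, x=-7 (same)
Without step 4: final = c=-6, x=-1 (different)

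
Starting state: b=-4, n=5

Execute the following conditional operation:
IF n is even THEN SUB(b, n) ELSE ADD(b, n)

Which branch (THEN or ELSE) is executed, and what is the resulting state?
Branch: ELSE, Final state: b=1, n=5

Evaluating condition: n is even
Condition is False, so ELSE branch executes
After ADD(b, n): b=1, n=5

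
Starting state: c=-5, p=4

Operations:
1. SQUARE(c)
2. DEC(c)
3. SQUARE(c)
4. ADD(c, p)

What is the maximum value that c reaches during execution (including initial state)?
580

Values of c at each step:
Initial: c = -5
After step 1: c = 25
After step 2: c = 24
After step 3: c = 576
After step 4: c = 580 ← maximum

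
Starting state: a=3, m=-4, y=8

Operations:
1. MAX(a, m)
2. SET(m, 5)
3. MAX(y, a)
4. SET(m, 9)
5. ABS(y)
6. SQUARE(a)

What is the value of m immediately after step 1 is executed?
m = -4

Tracing m through execution:
Initial: m = -4
After step 1 (MAX(a, m)): m = -4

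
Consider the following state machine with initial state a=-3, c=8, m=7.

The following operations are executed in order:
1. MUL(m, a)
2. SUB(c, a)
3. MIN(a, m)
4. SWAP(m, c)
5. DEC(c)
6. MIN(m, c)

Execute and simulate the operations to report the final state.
{a: -21, c: -22, m: -22}

Step-by-step execution:
Initial: a=-3, c=8, m=7
After step 1 (MUL(m, a)): a=-3, c=8, m=-21
After step 2 (SUB(c, a)): a=-3, c=11, m=-21
After step 3 (MIN(a, m)): a=-21, c=11, m=-21
After step 4 (SWAP(m, c)): a=-21, c=-21, m=11
After step 5 (DEC(c)): a=-21, c=-22, m=11
After step 6 (MIN(m, c)): a=-21, c=-22, m=-22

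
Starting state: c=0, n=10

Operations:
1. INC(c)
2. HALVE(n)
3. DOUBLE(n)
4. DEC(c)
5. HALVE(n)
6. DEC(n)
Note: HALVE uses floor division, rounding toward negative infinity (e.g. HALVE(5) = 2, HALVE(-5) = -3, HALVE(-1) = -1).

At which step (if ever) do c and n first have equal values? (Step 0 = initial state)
Never

c and n never become equal during execution.

Comparing values at each step:
Initial: c=0, n=10
After step 1: c=1, n=10
After step 2: c=1, n=5
After step 3: c=1, n=10
After step 4: c=0, n=10
After step 5: c=0, n=5
After step 6: c=0, n=4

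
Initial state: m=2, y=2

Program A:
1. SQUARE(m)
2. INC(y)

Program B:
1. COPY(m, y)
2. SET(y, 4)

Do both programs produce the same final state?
No

Program A final state: m=4, y=3
Program B final state: m=2, y=4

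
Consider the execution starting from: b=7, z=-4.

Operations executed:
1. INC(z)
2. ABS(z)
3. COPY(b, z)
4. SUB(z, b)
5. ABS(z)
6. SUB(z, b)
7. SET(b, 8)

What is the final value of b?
b = 8

Tracing execution:
Step 1: INC(z) → b = 7
Step 2: ABS(z) → b = 7
Step 3: COPY(b, z) → b = 3
Step 4: SUB(z, b) → b = 3
Step 5: ABS(z) → b = 3
Step 6: SUB(z, b) → b = 3
Step 7: SET(b, 8) → b = 8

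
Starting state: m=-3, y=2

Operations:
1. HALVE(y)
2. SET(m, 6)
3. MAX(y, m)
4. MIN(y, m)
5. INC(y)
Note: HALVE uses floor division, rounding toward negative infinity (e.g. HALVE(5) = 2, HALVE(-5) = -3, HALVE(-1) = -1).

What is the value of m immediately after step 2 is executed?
m = 6

Tracing m through execution:
Initial: m = -3
After step 1 (HALVE(y)): m = -3
After step 2 (SET(m, 6)): m = 6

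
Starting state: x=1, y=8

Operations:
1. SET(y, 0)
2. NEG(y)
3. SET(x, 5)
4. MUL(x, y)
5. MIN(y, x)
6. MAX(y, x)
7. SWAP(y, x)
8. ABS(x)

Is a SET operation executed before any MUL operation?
Yes

First SET: step 1
First MUL: step 4
Since 1 < 4, SET comes first.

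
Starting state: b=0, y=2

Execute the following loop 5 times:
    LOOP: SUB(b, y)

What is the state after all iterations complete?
b=-10, y=2

Iteration trace:
Start: b=0, y=2
After iteration 1: b=-2, y=2
After iteration 2: b=-4, y=2
After iteration 3: b=-6, y=2
After iteration 4: b=-8, y=2
After iteration 5: b=-10, y=2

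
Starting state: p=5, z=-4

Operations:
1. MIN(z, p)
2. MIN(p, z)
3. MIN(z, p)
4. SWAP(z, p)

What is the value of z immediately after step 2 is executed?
z = -4

Tracing z through execution:
Initial: z = -4
After step 1 (MIN(z, p)): z = -4
After step 2 (MIN(p, z)): z = -4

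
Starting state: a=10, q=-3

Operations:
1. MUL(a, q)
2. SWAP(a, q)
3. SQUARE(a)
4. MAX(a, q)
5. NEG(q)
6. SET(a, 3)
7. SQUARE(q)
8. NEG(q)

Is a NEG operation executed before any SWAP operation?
No

First NEG: step 5
First SWAP: step 2
Since 5 > 2, SWAP comes first.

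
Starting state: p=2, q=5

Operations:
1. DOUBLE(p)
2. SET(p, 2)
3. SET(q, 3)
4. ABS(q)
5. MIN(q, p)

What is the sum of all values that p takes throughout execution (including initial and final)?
14

Values of p at each step:
Initial: p = 2
After step 1: p = 4
After step 2: p = 2
After step 3: p = 2
After step 4: p = 2
After step 5: p = 2
Sum = 2 + 4 + 2 + 2 + 2 + 2 = 14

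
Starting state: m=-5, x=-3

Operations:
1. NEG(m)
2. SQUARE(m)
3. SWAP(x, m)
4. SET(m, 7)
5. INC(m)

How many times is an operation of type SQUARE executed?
1

Counting SQUARE operations:
Step 2: SQUARE(m) ← SQUARE
Total: 1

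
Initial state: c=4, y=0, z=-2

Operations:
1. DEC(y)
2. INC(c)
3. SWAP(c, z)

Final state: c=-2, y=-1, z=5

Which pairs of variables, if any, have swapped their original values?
None

Comparing initial and final values:
c: 4 → -2
z: -2 → 5
y: 0 → -1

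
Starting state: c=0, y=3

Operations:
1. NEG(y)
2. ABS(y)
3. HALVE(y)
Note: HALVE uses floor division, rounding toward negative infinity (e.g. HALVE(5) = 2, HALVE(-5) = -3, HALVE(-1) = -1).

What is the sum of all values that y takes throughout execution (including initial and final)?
4

Values of y at each step:
Initial: y = 3
After step 1: y = -3
After step 2: y = 3
After step 3: y = 1
Sum = 3 + -3 + 3 + 1 = 4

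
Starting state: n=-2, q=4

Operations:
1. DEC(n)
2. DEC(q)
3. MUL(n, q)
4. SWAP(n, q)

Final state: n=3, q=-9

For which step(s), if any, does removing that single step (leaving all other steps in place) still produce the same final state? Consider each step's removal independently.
None - removing any single step changes the final result

Testing removal of each single step:
Without step 1: final = n=3, q=-6 (different)
Without step 2: final = n=4, q=-12 (different)
Without step 3: final = n=3, q=-3 (different)
Without step 4: final = n=-9, q=3 (different)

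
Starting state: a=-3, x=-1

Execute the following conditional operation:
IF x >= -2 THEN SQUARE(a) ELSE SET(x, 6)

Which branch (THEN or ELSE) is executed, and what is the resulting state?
Branch: THEN, Final state: a=9, x=-1

Evaluating condition: x >= -2
x = -1
Condition is True, so THEN branch executes
After SQUARE(a): a=9, x=-1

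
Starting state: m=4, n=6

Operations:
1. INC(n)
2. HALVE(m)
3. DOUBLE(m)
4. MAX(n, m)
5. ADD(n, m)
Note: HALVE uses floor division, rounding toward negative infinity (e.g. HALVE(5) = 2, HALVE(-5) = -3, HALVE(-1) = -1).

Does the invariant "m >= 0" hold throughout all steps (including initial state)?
Yes

The invariant holds at every step.

State at each step:
Initial: m=4, n=6
After step 1: m=4, n=7
After step 2: m=2, n=7
After step 3: m=4, n=7
After step 4: m=4, n=7
After step 5: m=4, n=11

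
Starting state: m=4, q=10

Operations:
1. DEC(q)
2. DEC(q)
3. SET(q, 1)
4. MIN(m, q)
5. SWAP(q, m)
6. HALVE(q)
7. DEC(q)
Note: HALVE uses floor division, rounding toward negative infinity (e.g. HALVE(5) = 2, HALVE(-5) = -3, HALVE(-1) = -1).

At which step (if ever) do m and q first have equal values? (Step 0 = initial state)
Step 4

m and q first become equal after step 4.

Comparing values at each step:
Initial: m=4, q=10
After step 1: m=4, q=9
After step 2: m=4, q=8
After step 3: m=4, q=1
After step 4: m=1, q=1 ← equal!
After step 5: m=1, q=1 ← equal!
After step 6: m=1, q=0
After step 7: m=1, q=-1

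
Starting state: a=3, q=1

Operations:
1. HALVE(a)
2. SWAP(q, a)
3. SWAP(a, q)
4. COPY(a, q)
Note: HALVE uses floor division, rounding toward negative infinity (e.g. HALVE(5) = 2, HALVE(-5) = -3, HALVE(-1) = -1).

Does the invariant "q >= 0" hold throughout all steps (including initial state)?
Yes

The invariant holds at every step.

State at each step:
Initial: a=3, q=1
After step 1: a=1, q=1
After step 2: a=1, q=1
After step 3: a=1, q=1
After step 4: a=1, q=1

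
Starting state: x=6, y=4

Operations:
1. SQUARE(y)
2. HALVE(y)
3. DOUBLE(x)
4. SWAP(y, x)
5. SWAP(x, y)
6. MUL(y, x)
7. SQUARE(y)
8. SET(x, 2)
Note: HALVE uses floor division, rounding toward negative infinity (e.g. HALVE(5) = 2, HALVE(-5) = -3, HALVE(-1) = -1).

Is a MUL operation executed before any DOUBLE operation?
No

First MUL: step 6
First DOUBLE: step 3
Since 6 > 3, DOUBLE comes first.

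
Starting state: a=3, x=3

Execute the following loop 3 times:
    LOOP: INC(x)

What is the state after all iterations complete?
a=3, x=6

Iteration trace:
Start: a=3, x=3
After iteration 1: a=3, x=4
After iteration 2: a=3, x=5
After iteration 3: a=3, x=6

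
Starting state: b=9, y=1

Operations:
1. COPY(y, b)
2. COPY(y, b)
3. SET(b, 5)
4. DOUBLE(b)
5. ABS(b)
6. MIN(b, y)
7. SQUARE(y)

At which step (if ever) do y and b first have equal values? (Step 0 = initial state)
Step 1

y and b first become equal after step 1.

Comparing values at each step:
Initial: y=1, b=9
After step 1: y=9, b=9 ← equal!
After step 2: y=9, b=9 ← equal!
After step 3: y=9, b=5
After step 4: y=9, b=10
After step 5: y=9, b=10
After step 6: y=9, b=9 ← equal!
After step 7: y=81, b=9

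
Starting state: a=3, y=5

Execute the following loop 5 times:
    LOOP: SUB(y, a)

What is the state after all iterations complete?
a=3, y=-10

Iteration trace:
Start: a=3, y=5
After iteration 1: a=3, y=2
After iteration 2: a=3, y=-1
After iteration 3: a=3, y=-4
After iteration 4: a=3, y=-7
After iteration 5: a=3, y=-10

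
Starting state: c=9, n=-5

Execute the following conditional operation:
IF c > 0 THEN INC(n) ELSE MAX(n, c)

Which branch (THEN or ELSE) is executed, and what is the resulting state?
Branch: THEN, Final state: c=9, n=-4

Evaluating condition: c > 0
c = 9
Condition is True, so THEN branch executes
After INC(n): c=9, n=-4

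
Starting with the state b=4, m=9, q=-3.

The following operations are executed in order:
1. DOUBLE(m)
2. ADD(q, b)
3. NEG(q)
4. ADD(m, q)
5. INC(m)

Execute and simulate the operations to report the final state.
{b: 4, m: 18, q: -1}

Step-by-step execution:
Initial: b=4, m=9, q=-3
After step 1 (DOUBLE(m)): b=4, m=18, q=-3
After step 2 (ADD(q, b)): b=4, m=18, q=1
After step 3 (NEG(q)): b=4, m=18, q=-1
After step 4 (ADD(m, q)): b=4, m=17, q=-1
After step 5 (INC(m)): b=4, m=18, q=-1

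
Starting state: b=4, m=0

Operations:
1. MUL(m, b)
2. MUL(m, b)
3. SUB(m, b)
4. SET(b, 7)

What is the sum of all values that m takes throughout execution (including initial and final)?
-8

Values of m at each step:
Initial: m = 0
After step 1: m = 0
After step 2: m = 0
After step 3: m = -4
After step 4: m = -4
Sum = 0 + 0 + 0 + -4 + -4 = -8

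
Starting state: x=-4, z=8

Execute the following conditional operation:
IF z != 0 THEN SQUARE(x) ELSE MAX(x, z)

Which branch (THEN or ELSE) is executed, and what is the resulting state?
Branch: THEN, Final state: x=16, z=8

Evaluating condition: z != 0
z = 8
Condition is True, so THEN branch executes
After SQUARE(x): x=16, z=8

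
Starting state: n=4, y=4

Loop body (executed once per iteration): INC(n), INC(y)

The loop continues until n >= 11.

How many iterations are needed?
7

Tracing iterations:
Initial: n=4, y=4
After iteration 1: n=5, y=5
After iteration 2: n=6, y=6
After iteration 3: n=7, y=7
After iteration 4: n=8, y=8
After iteration 5: n=9, y=9
After iteration 6: n=10, y=10
After iteration 7: n=11, y=11
n >= 11 now holds, so the loop exits after 7 iterations.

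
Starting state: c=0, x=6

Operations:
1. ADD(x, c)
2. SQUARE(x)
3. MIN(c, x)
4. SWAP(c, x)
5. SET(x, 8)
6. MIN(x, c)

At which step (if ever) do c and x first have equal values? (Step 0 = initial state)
Never

c and x never become equal during execution.

Comparing values at each step:
Initial: c=0, x=6
After step 1: c=0, x=6
After step 2: c=0, x=36
After step 3: c=0, x=36
After step 4: c=36, x=0
After step 5: c=36, x=8
After step 6: c=36, x=8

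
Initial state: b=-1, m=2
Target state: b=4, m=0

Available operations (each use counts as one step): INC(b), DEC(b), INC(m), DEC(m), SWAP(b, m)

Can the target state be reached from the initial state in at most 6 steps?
Yes

Path (4 steps): INC(b) → INC(m) → INC(m) → SWAP(b, m)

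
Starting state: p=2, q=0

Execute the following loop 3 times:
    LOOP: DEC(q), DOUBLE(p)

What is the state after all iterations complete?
p=16, q=-3

Iteration trace:
Start: p=2, q=0
After iteration 1: p=4, q=-1
After iteration 2: p=8, q=-2
After iteration 3: p=16, q=-3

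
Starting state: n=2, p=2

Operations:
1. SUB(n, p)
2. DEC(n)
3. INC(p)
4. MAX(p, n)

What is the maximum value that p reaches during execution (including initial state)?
3

Values of p at each step:
Initial: p = 2
After step 1: p = 2
After step 2: p = 2
After step 3: p = 3 ← maximum
After step 4: p = 3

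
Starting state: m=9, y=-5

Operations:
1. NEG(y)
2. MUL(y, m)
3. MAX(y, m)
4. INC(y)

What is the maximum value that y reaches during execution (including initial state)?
46

Values of y at each step:
Initial: y = -5
After step 1: y = 5
After step 2: y = 45
After step 3: y = 45
After step 4: y = 46 ← maximum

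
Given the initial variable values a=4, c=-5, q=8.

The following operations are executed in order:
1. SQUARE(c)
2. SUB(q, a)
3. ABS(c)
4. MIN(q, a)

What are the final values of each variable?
{a: 4, c: 25, q: 4}

Step-by-step execution:
Initial: a=4, c=-5, q=8
After step 1 (SQUARE(c)): a=4, c=25, q=8
After step 2 (SUB(q, a)): a=4, c=25, q=4
After step 3 (ABS(c)): a=4, c=25, q=4
After step 4 (MIN(q, a)): a=4, c=25, q=4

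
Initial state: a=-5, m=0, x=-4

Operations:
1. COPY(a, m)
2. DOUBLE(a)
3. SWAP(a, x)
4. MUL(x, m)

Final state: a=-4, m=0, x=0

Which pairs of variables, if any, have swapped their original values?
None

Comparing initial and final values:
a: -5 → -4
m: 0 → 0
x: -4 → 0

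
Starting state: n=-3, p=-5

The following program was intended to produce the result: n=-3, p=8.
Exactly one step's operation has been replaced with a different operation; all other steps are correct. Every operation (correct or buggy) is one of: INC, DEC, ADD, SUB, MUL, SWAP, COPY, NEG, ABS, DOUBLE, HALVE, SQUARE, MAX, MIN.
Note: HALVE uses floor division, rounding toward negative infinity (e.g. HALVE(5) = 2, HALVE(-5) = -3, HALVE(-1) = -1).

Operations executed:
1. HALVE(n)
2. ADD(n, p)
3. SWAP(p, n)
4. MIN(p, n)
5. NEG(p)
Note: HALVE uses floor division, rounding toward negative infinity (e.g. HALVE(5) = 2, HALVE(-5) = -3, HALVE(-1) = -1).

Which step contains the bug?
Step 1

Trace with buggy code:
Initial: n=-3, p=-5
After step 1: n=-2, p=-5
After step 2: n=-7, p=-5
After step 3: n=-5, p=-7
After step 4: n=-5, p=-7
After step 5: n=-5, p=7
Actual final n=-5, p=7 ≠ expected n=-3, p=8.
Step 1 is the only position where a single-operation replacement can produce the expected result.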